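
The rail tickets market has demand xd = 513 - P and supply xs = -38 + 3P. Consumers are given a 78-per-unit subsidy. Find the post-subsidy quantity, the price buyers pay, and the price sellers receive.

Pre-subsidy: 513 - P = -38 + 3P gives P* = 137.75, x* = 375.25.
With the rebate, buyers effectively pay Pb = Ps − 78, where Ps is the price sellers receive.
Demand in terms of Ps becomes xd = 513 − 1(Ps − 78) = 591 - Ps. Setting this equal to supply: 591 - Ps = -38 + 3Ps, so Ps = 157.25.
Buyers pay Pb = 157.25 − 78 = 79.25; x' = -38 + 3·157.25 = 433.75.

x' = 433.75; buyers pay 79.25; sellers receive 157.25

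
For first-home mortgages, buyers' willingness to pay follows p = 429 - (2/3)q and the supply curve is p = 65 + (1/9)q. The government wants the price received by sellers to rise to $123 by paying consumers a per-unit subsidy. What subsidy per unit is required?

Required subsidy s = $42 per unit

At a seller price of 123, quantity supplied is -585 + 9·123 = 522.
Buyers absorb 522 only when they pay pb = 429 − (2/3)·522 = 81.
s = ps − pb = 123 − 81 = 42.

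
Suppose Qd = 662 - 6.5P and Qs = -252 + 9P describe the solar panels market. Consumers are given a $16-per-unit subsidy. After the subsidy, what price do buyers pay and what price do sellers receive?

Pre-subsidy: 662 - 6.5P = -252 + 9P gives P* = 1828/31, Q* = 8640/31.
With the rebate, buyers effectively pay Pb = Ps − 16, where Ps is the price sellers receive.
Demand in terms of Ps becomes Qd = 662 − 6.5(Ps − 16) = 766 - 6.5Ps. Setting this equal to supply: 766 - 6.5Ps = -252 + 9Ps, so Ps = 2036/31.
Buyers pay Pb = 2036/31 − 16 = 1540/31; Q' = -252 + 9·(2036/31) = 10512/31.

Buyers pay 1540/31; sellers receive 2036/31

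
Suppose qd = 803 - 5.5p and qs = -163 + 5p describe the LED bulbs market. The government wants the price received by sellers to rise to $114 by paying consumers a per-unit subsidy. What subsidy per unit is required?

Required subsidy s = $42 per unit

At a seller price of 114, quantity supplied is -163 + 5·114 = 407.
Buyers absorb 407 only when they pay pb with 803 − 5.5·pb = 407, i.e. pb = 72.
s = ps − pb = 114 − 72 = 42.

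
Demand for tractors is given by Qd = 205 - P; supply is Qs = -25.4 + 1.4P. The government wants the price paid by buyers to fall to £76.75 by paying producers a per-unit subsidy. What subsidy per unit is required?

At a buyer price of 76.75, quantity demanded is 205 − 1·76.75 = 128.25.
Sellers supply 128.25 only when they receive Ps with -25.4 + 1.4·Ps = 128.25, i.e. Ps = 109.75.
s = Ps − Pb = 109.75 − 76.75 = 33.

Required subsidy s = £33 per unit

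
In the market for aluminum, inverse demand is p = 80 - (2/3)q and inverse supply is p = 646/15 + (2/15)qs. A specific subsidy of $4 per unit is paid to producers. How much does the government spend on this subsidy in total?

Government cost = 614/3

Pre-subsidy: 80 - (2/3)q = 646/15 + (2/15)q gives q* = 277/6 and p* = 443/9.
With the subsidy, sellers receive ps = pb + 4 for each unit, where pb is the price buyers pay.
On the curves, pb = 80 - (2/3)q and ps = 646/15 + (2/15)q; the wedge ps − pb = 4 gives 646/15 + (2/15)q − (80 - (2/3)q) = 4, so q' = 307/6.
Then pb = 80 − (2/3)·(307/6) = 413/9 and ps = 646/15 + (2/15)·(307/6) = 449/9.
Government outlay = subsidy × quantity = 4 × 307/6 = 614/3.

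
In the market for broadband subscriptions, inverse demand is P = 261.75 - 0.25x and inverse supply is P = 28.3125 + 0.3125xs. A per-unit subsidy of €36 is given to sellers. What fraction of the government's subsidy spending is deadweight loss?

Pre-subsidy: 261.75 - 0.25x = 28.3125 + 0.3125x gives x* = 415 and P* = 158.
With the subsidy, sellers receive Ps = Pb + 36 for each unit, where Pb is the price buyers pay.
On the curves, Pb = 261.75 - 0.25x and Ps = 28.3125 + 0.3125x; the wedge Ps − Pb = 36 gives 28.3125 + 0.3125x − (261.75 - 0.25x) = 36, so x' = 479.
Then Pb = 261.75 − 0.25·479 = 142 and Ps = 28.3125 + 0.3125·479 = 178.
ΔCS = ½(415 + 479)(158 − 142) = 7152; ΔPS = ½(415 + 479)(178 − 158) = 8940.
Government spending = 36 × 479 = 17244.
DWL = ½ × 36 × (479 − 415) = 1152; fraction = 1152 / 17244 = 32/479.

DWL / government spending = 32/479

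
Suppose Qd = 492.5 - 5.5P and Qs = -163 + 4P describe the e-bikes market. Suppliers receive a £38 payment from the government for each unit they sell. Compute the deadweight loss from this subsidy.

Pre-subsidy: 492.5 - 5.5P = -163 + 4P gives P* = 69, Q* = 113.
With the subsidy, sellers receive Ps = Pb + 38 for each unit, where Pb is the price buyers pay.
Supply in terms of Pb becomes Qs = -163 + 4(Pb + 38) = -11 + 4Pb. Setting this equal to demand: 492.5 - 5.5Pb = -11 + 4Pb, so Pb = 53.
Sellers receive Ps = 53 + 38 = 91; Q' = 492.5 − 5.5·53 = 201.
The subsidy expands output by 201 − 113 = 88 past the efficient level; on those units the gap between marginal cost and willingness to pay runs from 0 up to 38.
DWL = ½ × 38 × 88 = 1672.

Deadweight loss = £1672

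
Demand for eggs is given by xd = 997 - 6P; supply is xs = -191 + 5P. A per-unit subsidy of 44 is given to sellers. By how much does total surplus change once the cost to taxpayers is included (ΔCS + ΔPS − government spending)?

Pre-subsidy: 997 - 6P = -191 + 5P gives P* = 108, x* = 349.
With the subsidy, sellers receive Ps = Pb + 44 for each unit, where Pb is the price buyers pay.
Supply in terms of Pb becomes xs = -191 + 5(Pb + 44) = 29 + 5Pb. Setting this equal to demand: 997 - 6Pb = 29 + 5Pb, so Pb = 88.
Sellers receive Ps = 88 + 44 = 132; x' = 997 − 6·88 = 469.
ΔCS = ½(349 + 469)(108 − 88) = 8180; ΔPS = ½(349 + 469)(132 − 108) = 9816.
Government spending = 44 × 469 = 20636.
Net change = 8180 + 9816 − 20636 = -2640. The loss equals the DWL triangle ½·44·120.

Net change in total surplus = -2640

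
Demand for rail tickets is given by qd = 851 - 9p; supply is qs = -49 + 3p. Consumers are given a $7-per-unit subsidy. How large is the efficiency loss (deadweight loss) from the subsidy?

Deadweight loss = $55.125

Pre-subsidy: 851 - 9p = -49 + 3p gives p* = 75, q* = 176.
With the rebate, buyers effectively pay pb = ps − 7, where ps is the price sellers receive.
Demand in terms of ps becomes qd = 851 − 9(ps − 7) = 914 - 9ps. Setting this equal to supply: 914 - 9ps = -49 + 3ps, so ps = 80.25.
Buyers pay pb = 80.25 − 7 = 73.25; q' = -49 + 3·80.25 = 191.75.
The subsidy expands output by 191.75 − 176 = 15.75 past the efficient level; on those units the gap between marginal cost and willingness to pay runs from 0 up to 7.
DWL = ½ × 7 × 15.75 = 55.125.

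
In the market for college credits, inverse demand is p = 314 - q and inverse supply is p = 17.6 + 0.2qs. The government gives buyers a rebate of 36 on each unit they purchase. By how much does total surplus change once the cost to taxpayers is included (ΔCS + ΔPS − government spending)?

Net change in total surplus = -540

Pre-subsidy: 314 - q = 17.6 + 0.2q gives q* = 247 and p* = 67.
With the rebate, buyers effectively pay pb = ps − 36, where ps is the price sellers receive.
On the curves, pb = 314 - q and ps = 17.6 + 0.2q; the wedge ps − pb = 36 gives 17.6 + 0.2q − (314 - q) = 36, so q' = 277.
Then pb = 314 − 1·277 = 37 and ps = 17.6 + 0.2·277 = 73.
ΔCS = ½(247 + 277)(67 − 37) = 7860; ΔPS = ½(247 + 277)(73 − 67) = 1572.
Government spending = 36 × 277 = 9972.
Net change = 7860 + 1572 − 9972 = -540. The loss equals the DWL triangle ½·36·30.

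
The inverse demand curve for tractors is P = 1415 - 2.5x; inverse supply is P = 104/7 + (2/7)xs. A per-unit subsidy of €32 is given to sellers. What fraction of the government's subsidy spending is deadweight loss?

Pre-subsidy: 1415 - 2.5x = 104/7 + (2/7)x gives x* = 6534/13 and P* = 2060/13.
With the subsidy, sellers receive Ps = Pb + 32 for each unit, where Pb is the price buyers pay.
On the curves, Pb = 1415 - 2.5x and Ps = 104/7 + (2/7)x; the wedge Ps − Pb = 32 gives 104/7 + (2/7)x − (1415 - 2.5x) = 32, so x' = 20050/39.
Then Pb = 1415 − 2.5·(20050/39) = 5060/39 and Ps = 104/7 + (2/7)·(20050/39) = 6308/39.
ΔCS = ½(6534/13 + 20050/39)(2060/13 − 5060/39) = 22205120/1521; ΔPS = ½(6534/13 + 20050/39)(6308/39 − 2060/13) = 2537728/1521.
Government spending = 32 × 20050/39 = 641600/39.
DWL = ½ × 32 × (20050/39 − 6534/13) = 7168/39; fraction = (7168/39) / (641600/39) = 112/10025.

DWL / government spending = 112/10025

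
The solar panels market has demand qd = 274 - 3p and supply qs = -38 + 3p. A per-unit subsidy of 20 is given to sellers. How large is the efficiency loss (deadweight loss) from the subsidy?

Deadweight loss = 300

Pre-subsidy: 274 - 3p = -38 + 3p gives p* = 52, q* = 118.
With the subsidy, sellers receive ps = pb + 20 for each unit, where pb is the price buyers pay.
Supply in terms of pb becomes qs = -38 + 3(pb + 20) = 22 + 3pb. Setting this equal to demand: 274 - 3pb = 22 + 3pb, so pb = 42.
Sellers receive ps = 42 + 20 = 62; q' = 274 − 3·42 = 148.
The subsidy expands output by 148 − 118 = 30 past the efficient level; on those units the gap between marginal cost and willingness to pay runs from 0 up to 20.
DWL = ½ × 20 × 30 = 300.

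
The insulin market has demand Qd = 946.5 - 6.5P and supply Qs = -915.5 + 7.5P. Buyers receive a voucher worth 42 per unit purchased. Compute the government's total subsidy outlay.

Government cost = 9586.5

Pre-subsidy: 946.5 - 6.5P = -915.5 + 7.5P gives P* = 133, Q* = 82.
With the rebate, buyers effectively pay Pb = Ps − 42, where Ps is the price sellers receive.
Demand in terms of Ps becomes Qd = 946.5 − 6.5(Ps − 42) = 1219.5 - 6.5Ps. Setting this equal to supply: 1219.5 - 6.5Ps = -915.5 + 7.5Ps, so Ps = 152.5.
Buyers pay Pb = 152.5 − 42 = 110.5; Q' = -915.5 + 7.5·152.5 = 228.25.
Government outlay = subsidy × quantity = 42 × 228.25 = 9586.5.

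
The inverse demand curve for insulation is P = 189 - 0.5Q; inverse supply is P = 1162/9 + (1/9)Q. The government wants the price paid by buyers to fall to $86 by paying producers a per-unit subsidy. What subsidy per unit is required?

Required subsidy s = $66 per unit

At a buyer price of 86, quantity demanded is 378 − 2·86 = 206.
Sellers supply 206 only when they receive Ps = 1162/9 + (1/9)·206 = 152.
s = Ps − Pb = 152 − 86 = 66.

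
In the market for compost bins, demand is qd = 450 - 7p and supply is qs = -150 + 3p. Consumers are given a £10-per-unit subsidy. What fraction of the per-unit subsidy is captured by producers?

Producer share = 0.7

Pre-subsidy: 450 - 7p = -150 + 3p gives p* = 60, q* = 30.
With the rebate, buyers effectively pay pb = ps − 10, where ps is the price sellers receive.
Demand in terms of ps becomes qd = 450 − 7(ps − 10) = 520 - 7ps. Setting this equal to supply: 520 - 7ps = -150 + 3ps, so ps = 67.
Buyers pay pb = 67 − 10 = 57; q' = -150 + 3·67 = 51.
Buyers' price falls by p* − pb = 60 − 57 = 3; sellers' price rises by ps − p* = 67 − 60 = 7.
So producers capture 7/10 = 0.7 of each unit of subsidy.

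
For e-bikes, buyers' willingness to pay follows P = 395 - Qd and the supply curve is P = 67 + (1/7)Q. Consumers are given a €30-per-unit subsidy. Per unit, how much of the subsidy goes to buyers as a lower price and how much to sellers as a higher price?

Pre-subsidy: 395 - Q = 67 + (1/7)Q gives Q* = 287 and P* = 108.
With the rebate, buyers effectively pay Pb = Ps − 30, where Ps is the price sellers receive.
On the curves, Pb = 395 - Q and Ps = 67 + (1/7)Q; the wedge Ps − Pb = 30 gives 67 + (1/7)Q − (395 - Q) = 30, so Q' = 313.25.
Then Pb = 395 − 1·313.25 = 81.75 and Ps = 67 + (1/7)·313.25 = 111.75.
Buyers' price falls by P* − Pb = 108 − 81.75 = 26.25; sellers' price rises by Ps − P* = 111.75 − 108 = 3.75.

Buyers gain €26.25 per unit; sellers gain €3.75 per unit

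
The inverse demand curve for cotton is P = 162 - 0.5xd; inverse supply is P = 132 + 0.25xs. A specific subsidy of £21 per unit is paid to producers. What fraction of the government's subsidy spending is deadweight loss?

DWL / government spending = 7/34

Pre-subsidy: 162 - 0.5x = 132 + 0.25x gives x* = 40 and P* = 142.
With the subsidy, sellers receive Ps = Pb + 21 for each unit, where Pb is the price buyers pay.
On the curves, Pb = 162 - 0.5x and Ps = 132 + 0.25x; the wedge Ps − Pb = 21 gives 132 + 0.25x − (162 - 0.5x) = 21, so x' = 68.
Then Pb = 162 − 0.5·68 = 128 and Ps = 132 + 0.25·68 = 149.
ΔCS = ½(40 + 68)(142 − 128) = 756; ΔPS = ½(40 + 68)(149 − 142) = 378.
Government spending = 21 × 68 = 1428.
DWL = ½ × 21 × (68 − 40) = 294; fraction = 294 / 1428 = 7/34.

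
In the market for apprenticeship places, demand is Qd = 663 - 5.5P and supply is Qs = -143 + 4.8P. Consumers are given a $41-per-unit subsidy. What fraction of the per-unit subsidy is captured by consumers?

Pre-subsidy: 663 - 5.5P = -143 + 4.8P gives P* = 8060/103, Q* = 23959/103.
With the rebate, buyers effectively pay Pb = Ps − 41, where Ps is the price sellers receive.
Demand in terms of Ps becomes Qd = 663 − 5.5(Ps − 41) = 888.5 - 5.5Ps. Setting this equal to supply: 888.5 - 5.5Ps = -143 + 4.8Ps, so Ps = 10315/103.
Buyers pay Pb = 10315/103 − 41 = 6092/103; Q' = -143 + 4.8·(10315/103) = 34783/103.
Buyers' price falls by P* − Pb = 8060/103 − 6092/103 = 1968/103; sellers' price rises by Ps − P* = 10315/103 − 8060/103 = 2255/103.
So consumers capture (1968/103)/41 = 48/103 of each unit of subsidy.

Consumer share = 48/103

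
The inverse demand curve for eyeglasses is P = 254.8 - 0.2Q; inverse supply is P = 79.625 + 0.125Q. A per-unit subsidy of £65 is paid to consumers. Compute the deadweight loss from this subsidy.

Pre-subsidy: 254.8 - 0.2Q = 79.625 + 0.125Q gives Q* = 539 and P* = 147.
With the rebate, buyers effectively pay Pb = Ps − 65, where Ps is the price sellers receive.
On the curves, Pb = 254.8 - 0.2Q and Ps = 79.625 + 0.125Q; the wedge Ps − Pb = 65 gives 79.625 + 0.125Q − (254.8 - 0.2Q) = 65, so Q' = 739.
Then Pb = 254.8 − 0.2·739 = 107 and Ps = 79.625 + 0.125·739 = 172.
The subsidy expands output by 739 − 539 = 200 past the efficient level; on those units the gap between marginal cost and willingness to pay runs from 0 up to 65.
DWL = ½ × 65 × 200 = 6500.

Deadweight loss = £6500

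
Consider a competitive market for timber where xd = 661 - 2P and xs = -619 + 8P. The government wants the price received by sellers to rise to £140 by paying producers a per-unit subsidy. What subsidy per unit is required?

Required subsidy s = £60 per unit

At a seller price of 140, quantity supplied is -619 + 8·140 = 501.
Buyers absorb 501 only when they pay Pb with 661 − 2·Pb = 501, i.e. Pb = 80.
s = Ps − Pb = 140 − 80 = 60.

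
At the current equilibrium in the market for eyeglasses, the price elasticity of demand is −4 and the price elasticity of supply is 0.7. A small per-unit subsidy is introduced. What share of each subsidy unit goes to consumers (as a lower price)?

Consumer share = 7/47

For a small subsidy around the equilibrium, the benefit split depends on the relative slopes, which at a point are proportional to the elasticities.
Buyer share = εs/(εs + |εd|) = 0.7/(0.7 + 4) = 7/47; seller share = |εd|/(εs + |εd|) = 40/47.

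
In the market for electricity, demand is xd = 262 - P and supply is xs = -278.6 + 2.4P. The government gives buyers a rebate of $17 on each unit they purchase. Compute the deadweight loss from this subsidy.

Deadweight loss = $102

Pre-subsidy: 262 - P = -278.6 + 2.4P gives P* = 159, x* = 103.
With the rebate, buyers effectively pay Pb = Ps − 17, where Ps is the price sellers receive.
Demand in terms of Ps becomes xd = 262 − 1(Ps − 17) = 279 - Ps. Setting this equal to supply: 279 - Ps = -278.6 + 2.4Ps, so Ps = 164.
Buyers pay Pb = 164 − 17 = 147; x' = -278.6 + 2.4·164 = 115.
The subsidy expands output by 115 − 103 = 12 past the efficient level; on those units the gap between marginal cost and willingness to pay runs from 0 up to 17.
DWL = ½ × 17 × 12 = 102.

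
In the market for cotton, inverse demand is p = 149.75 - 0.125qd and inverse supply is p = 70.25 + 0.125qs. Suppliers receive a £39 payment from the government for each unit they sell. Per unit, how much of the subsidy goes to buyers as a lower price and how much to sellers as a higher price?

Buyers gain £19.5 per unit; sellers gain £19.5 per unit

Pre-subsidy: 149.75 - 0.125q = 70.25 + 0.125q gives q* = 318 and p* = 110.
With the subsidy, sellers receive ps = pb + 39 for each unit, where pb is the price buyers pay.
On the curves, pb = 149.75 - 0.125q and ps = 70.25 + 0.125q; the wedge ps − pb = 39 gives 70.25 + 0.125q − (149.75 - 0.125q) = 39, so q' = 474.
Then pb = 149.75 − 0.125·474 = 90.5 and ps = 70.25 + 0.125·474 = 129.5.
Buyers' price falls by p* − pb = 110 − 90.5 = 19.5; sellers' price rises by ps − p* = 129.5 − 110 = 19.5.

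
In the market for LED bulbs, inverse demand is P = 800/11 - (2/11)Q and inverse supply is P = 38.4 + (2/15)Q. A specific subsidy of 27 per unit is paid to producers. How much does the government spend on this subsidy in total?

Pre-subsidy: 800/11 - (2/11)Q = 38.4 + (2/15)Q gives Q* = 1416/13 and P* = 688/13.
With the subsidy, sellers receive Ps = Pb + 27 for each unit, where Pb is the price buyers pay.
On the curves, Pb = 800/11 - (2/11)Q and Ps = 38.4 + (2/15)Q; the wedge Ps − Pb = 27 gives 38.4 + (2/15)Q − (800/11 - (2/11)Q) = 27, so Q' = 10119/52.
Then Pb = 800/11 − (2/11)·(10119/52) = 971/26 and Ps = 38.4 + (2/15)·(10119/52) = 1673/26.
Government outlay = subsidy × quantity = 27 × 10119/52 = 273213/52.

Government cost = 273213/52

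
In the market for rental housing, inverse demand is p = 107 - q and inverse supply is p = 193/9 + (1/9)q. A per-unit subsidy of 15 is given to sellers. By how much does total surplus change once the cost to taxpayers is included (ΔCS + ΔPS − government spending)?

Pre-subsidy: 107 - q = 193/9 + (1/9)q gives q* = 77 and p* = 30.
With the subsidy, sellers receive ps = pb + 15 for each unit, where pb is the price buyers pay.
On the curves, pb = 107 - q and ps = 193/9 + (1/9)q; the wedge ps − pb = 15 gives 193/9 + (1/9)q − (107 - q) = 15, so q' = 90.5.
Then pb = 107 − 1·90.5 = 16.5 and ps = 193/9 + (1/9)·90.5 = 31.5.
ΔCS = ½(77 + 90.5)(30 − 16.5) = 1130.625; ΔPS = ½(77 + 90.5)(31.5 − 30) = 125.625.
Government spending = 15 × 90.5 = 1357.5.
Net change = 1130.625 + 125.625 − 1357.5 = -101.25. The loss equals the DWL triangle ½·15·13.5.

Net change in total surplus = -101.25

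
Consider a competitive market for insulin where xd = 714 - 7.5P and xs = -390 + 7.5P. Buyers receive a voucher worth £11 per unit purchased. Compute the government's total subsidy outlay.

Government cost = £2235.75

Pre-subsidy: 714 - 7.5P = -390 + 7.5P gives P* = 73.6, x* = 162.
With the rebate, buyers effectively pay Pb = Ps − 11, where Ps is the price sellers receive.
Demand in terms of Ps becomes xd = 714 − 7.5(Ps − 11) = 796.5 - 7.5Ps. Setting this equal to supply: 796.5 - 7.5Ps = -390 + 7.5Ps, so Ps = 79.1.
Buyers pay Pb = 79.1 − 11 = 68.1; x' = -390 + 7.5·79.1 = 203.25.
Government outlay = subsidy × quantity = 11 × 203.25 = 2235.75.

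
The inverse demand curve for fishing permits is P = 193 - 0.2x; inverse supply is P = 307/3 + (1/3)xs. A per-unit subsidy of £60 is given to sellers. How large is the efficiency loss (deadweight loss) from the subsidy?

Pre-subsidy: 193 - 0.2x = 307/3 + (1/3)x gives x* = 170 and P* = 159.
With the subsidy, sellers receive Ps = Pb + 60 for each unit, where Pb is the price buyers pay.
On the curves, Pb = 193 - 0.2x and Ps = 307/3 + (1/3)x; the wedge Ps − Pb = 60 gives 307/3 + (1/3)x − (193 - 0.2x) = 60, so x' = 282.5.
Then Pb = 193 − 0.2·282.5 = 136.5 and Ps = 307/3 + (1/3)·282.5 = 196.5.
The subsidy expands output by 282.5 − 170 = 112.5 past the efficient level; on those units the gap between marginal cost and willingness to pay runs from 0 up to 60.
DWL = ½ × 60 × 112.5 = 3375.

Deadweight loss = £3375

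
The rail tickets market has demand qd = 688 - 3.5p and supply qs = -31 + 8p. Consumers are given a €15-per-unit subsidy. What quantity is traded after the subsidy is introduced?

Pre-subsidy: 688 - 3.5p = -31 + 8p gives p* = 1438/23, q* = 10791/23.
With the rebate, buyers effectively pay pb = ps − 15, where ps is the price sellers receive.
Demand in terms of ps becomes qd = 688 − 3.5(ps − 15) = 740.5 - 3.5ps. Setting this equal to supply: 740.5 - 3.5ps = -31 + 8ps, so ps = 1543/23.
Buyers pay pb = 1543/23 − 15 = 1198/23; q' = -31 + 8·(1543/23) = 11631/23.

q' = 11631/23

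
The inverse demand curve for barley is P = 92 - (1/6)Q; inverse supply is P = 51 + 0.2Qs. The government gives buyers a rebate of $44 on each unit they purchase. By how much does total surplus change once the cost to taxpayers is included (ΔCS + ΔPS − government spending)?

Pre-subsidy: 92 - (1/6)Q = 51 + 0.2Q gives Q* = 1230/11 and P* = 807/11.
With the rebate, buyers effectively pay Pb = Ps − 44, where Ps is the price sellers receive.
On the curves, Pb = 92 - (1/6)Q and Ps = 51 + 0.2Q; the wedge Ps − Pb = 44 gives 51 + 0.2Q − (92 - (1/6)Q) = 44, so Q' = 2550/11.
Then Pb = 92 − (1/6)·(2550/11) = 587/11 and Ps = 51 + 0.2·(2550/11) = 1071/11.
ΔCS = ½(1230/11 + 2550/11)(807/11 − 587/11) = 37800/11; ΔPS = ½(1230/11 + 2550/11)(1071/11 − 807/11) = 45360/11.
Government spending = 44 × 2550/11 = 10200.
Net change = 37800/11 + 45360/11 − 10200 = -2640. The loss equals the DWL triangle ½·44·120.

Net change in total surplus = -$2640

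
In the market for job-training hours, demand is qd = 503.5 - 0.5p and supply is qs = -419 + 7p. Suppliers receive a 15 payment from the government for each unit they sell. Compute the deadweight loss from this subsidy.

Deadweight loss = 52.5

Pre-subsidy: 503.5 - 0.5p = -419 + 7p gives p* = 123, q* = 442.
With the subsidy, sellers receive ps = pb + 15 for each unit, where pb is the price buyers pay.
Supply in terms of pb becomes qs = -419 + 7(pb + 15) = -314 + 7pb. Setting this equal to demand: 503.5 - 0.5pb = -314 + 7pb, so pb = 109.
Sellers receive ps = 109 + 15 = 124; q' = 503.5 − 0.5·109 = 449.
The subsidy expands output by 449 − 442 = 7 past the efficient level; on those units the gap between marginal cost and willingness to pay runs from 0 up to 15.
DWL = ½ × 15 × 7 = 52.5.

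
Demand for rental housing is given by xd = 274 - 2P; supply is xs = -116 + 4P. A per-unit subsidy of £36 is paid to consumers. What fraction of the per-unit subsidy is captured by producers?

Producer share = 1/3

Pre-subsidy: 274 - 2P = -116 + 4P gives P* = 65, x* = 144.
With the rebate, buyers effectively pay Pb = Ps − 36, where Ps is the price sellers receive.
Demand in terms of Ps becomes xd = 274 − 2(Ps − 36) = 346 - 2Ps. Setting this equal to supply: 346 - 2Ps = -116 + 4Ps, so Ps = 77.
Buyers pay Pb = 77 − 36 = 41; x' = -116 + 4·77 = 192.
Buyers' price falls by P* − Pb = 65 − 41 = 24; sellers' price rises by Ps − P* = 77 − 65 = 12.
So producers capture 12/36 = 1/3 of each unit of subsidy.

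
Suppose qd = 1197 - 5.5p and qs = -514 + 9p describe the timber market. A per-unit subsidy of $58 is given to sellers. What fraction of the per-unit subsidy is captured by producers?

Producer share = 11/29

Pre-subsidy: 1197 - 5.5p = -514 + 9p gives p* = 118, q* = 548.
With the subsidy, sellers receive ps = pb + 58 for each unit, where pb is the price buyers pay.
Supply in terms of pb becomes qs = -514 + 9(pb + 58) = 8 + 9pb. Setting this equal to demand: 1197 - 5.5pb = 8 + 9pb, so pb = 82.
Sellers receive ps = 82 + 58 = 140; q' = 1197 − 5.5·82 = 746.
Buyers' price falls by p* − pb = 118 − 82 = 36; sellers' price rises by ps − p* = 140 − 118 = 22.
So producers capture 22/58 = 11/29 of each unit of subsidy.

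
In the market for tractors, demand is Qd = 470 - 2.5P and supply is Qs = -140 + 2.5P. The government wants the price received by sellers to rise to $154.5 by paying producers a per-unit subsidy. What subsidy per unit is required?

Required subsidy s = $65 per unit

At a seller price of 154.5, quantity supplied is -140 + 2.5·154.5 = 246.25.
Buyers absorb 246.25 only when they pay Pb with 470 − 2.5·Pb = 246.25, i.e. Pb = 89.5.
s = Ps − Pb = 154.5 − 89.5 = 65.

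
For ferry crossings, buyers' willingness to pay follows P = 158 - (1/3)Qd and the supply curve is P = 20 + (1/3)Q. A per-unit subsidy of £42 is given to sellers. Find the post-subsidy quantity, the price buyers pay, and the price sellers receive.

Pre-subsidy: 158 - (1/3)Q = 20 + (1/3)Q gives Q* = 207 and P* = 89.
With the subsidy, sellers receive Ps = Pb + 42 for each unit, where Pb is the price buyers pay.
On the curves, Pb = 158 - (1/3)Q and Ps = 20 + (1/3)Q; the wedge Ps − Pb = 42 gives 20 + (1/3)Q − (158 - (1/3)Q) = 42, so Q' = 270.
Then Pb = 158 − (1/3)·270 = 68 and Ps = 20 + (1/3)·270 = 110.

Q' = 270; buyers pay £68; sellers receive £110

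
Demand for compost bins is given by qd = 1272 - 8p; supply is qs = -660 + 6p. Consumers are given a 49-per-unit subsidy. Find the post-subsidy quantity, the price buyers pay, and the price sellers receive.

q' = 336; buyers pay 117; sellers receive 166

Pre-subsidy: 1272 - 8p = -660 + 6p gives p* = 138, q* = 168.
With the rebate, buyers effectively pay pb = ps − 49, where ps is the price sellers receive.
Demand in terms of ps becomes qd = 1272 − 8(ps − 49) = 1664 - 8ps. Setting this equal to supply: 1664 - 8ps = -660 + 6ps, so ps = 166.
Buyers pay pb = 166 − 49 = 117; q' = -660 + 6·166 = 336.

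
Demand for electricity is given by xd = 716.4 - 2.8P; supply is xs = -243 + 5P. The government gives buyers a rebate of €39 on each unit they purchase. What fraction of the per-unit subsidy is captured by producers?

Producer share = 14/39

Pre-subsidy: 716.4 - 2.8P = -243 + 5P gives P* = 123, x* = 372.
With the rebate, buyers effectively pay Pb = Ps − 39, where Ps is the price sellers receive.
Demand in terms of Ps becomes xd = 716.4 − 2.8(Ps − 39) = 825.6 - 2.8Ps. Setting this equal to supply: 825.6 - 2.8Ps = -243 + 5Ps, so Ps = 137.
Buyers pay Pb = 137 − 39 = 98; x' = -243 + 5·137 = 442.
Buyers' price falls by P* − Pb = 123 − 98 = 25; sellers' price rises by Ps − P* = 137 − 123 = 14.
So producers capture 14/39 = 14/39 of each unit of subsidy.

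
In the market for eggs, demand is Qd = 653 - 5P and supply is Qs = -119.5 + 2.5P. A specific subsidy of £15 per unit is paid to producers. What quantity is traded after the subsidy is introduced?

Pre-subsidy: 653 - 5P = -119.5 + 2.5P gives P* = 103, Q* = 138.
With the subsidy, sellers receive Ps = Pb + 15 for each unit, where Pb is the price buyers pay.
Supply in terms of Pb becomes Qs = -119.5 + 2.5(Pb + 15) = -82 + 2.5Pb. Setting this equal to demand: 653 - 5Pb = -82 + 2.5Pb, so Pb = 98.
Sellers receive Ps = 98 + 15 = 113; Q' = 653 − 5·98 = 163.

Q' = 163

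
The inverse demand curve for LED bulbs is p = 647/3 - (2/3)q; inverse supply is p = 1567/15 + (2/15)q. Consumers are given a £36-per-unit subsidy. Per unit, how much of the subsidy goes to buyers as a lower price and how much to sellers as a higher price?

Pre-subsidy: 647/3 - (2/3)q = 1567/15 + (2/15)q gives q* = 139 and p* = 123.
With the rebate, buyers effectively pay pb = ps − 36, where ps is the price sellers receive.
On the curves, pb = 647/3 - (2/3)q and ps = 1567/15 + (2/15)q; the wedge ps − pb = 36 gives 1567/15 + (2/15)q − (647/3 - (2/3)q) = 36, so q' = 184.
Then pb = 647/3 − (2/3)·184 = 93 and ps = 1567/15 + (2/15)·184 = 129.
Buyers' price falls by p* − pb = 123 − 93 = 30; sellers' price rises by ps − p* = 129 − 123 = 6.

Buyers gain £30 per unit; sellers gain £6 per unit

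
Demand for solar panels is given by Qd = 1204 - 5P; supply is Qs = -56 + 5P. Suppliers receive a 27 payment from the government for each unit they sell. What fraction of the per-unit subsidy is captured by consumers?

Consumer share = 0.5

Pre-subsidy: 1204 - 5P = -56 + 5P gives P* = 126, Q* = 574.
With the subsidy, sellers receive Ps = Pb + 27 for each unit, where Pb is the price buyers pay.
Supply in terms of Pb becomes Qs = -56 + 5(Pb + 27) = 79 + 5Pb. Setting this equal to demand: 1204 - 5Pb = 79 + 5Pb, so Pb = 112.5.
Sellers receive Ps = 112.5 + 27 = 139.5; Q' = 1204 − 5·112.5 = 641.5.
Buyers' price falls by P* − Pb = 126 − 112.5 = 13.5; sellers' price rises by Ps − P* = 139.5 − 126 = 13.5.
So consumers capture 13.5/27 = 0.5 of each unit of subsidy.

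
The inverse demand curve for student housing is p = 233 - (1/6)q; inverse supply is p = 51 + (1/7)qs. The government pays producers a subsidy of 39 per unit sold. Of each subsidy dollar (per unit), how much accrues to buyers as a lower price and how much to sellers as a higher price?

Buyers gain 21 per unit; sellers gain 18 per unit

Pre-subsidy: 233 - (1/6)q = 51 + (1/7)q gives q* = 588 and p* = 135.
With the subsidy, sellers receive ps = pb + 39 for each unit, where pb is the price buyers pay.
On the curves, pb = 233 - (1/6)q and ps = 51 + (1/7)q; the wedge ps − pb = 39 gives 51 + (1/7)q − (233 - (1/6)q) = 39, so q' = 714.
Then pb = 233 − (1/6)·714 = 114 and ps = 51 + (1/7)·714 = 153.
Buyers' price falls by p* − pb = 135 − 114 = 21; sellers' price rises by ps − p* = 153 − 135 = 18.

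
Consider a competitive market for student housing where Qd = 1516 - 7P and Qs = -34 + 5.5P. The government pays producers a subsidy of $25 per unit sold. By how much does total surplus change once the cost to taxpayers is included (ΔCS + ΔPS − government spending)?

Pre-subsidy: 1516 - 7P = -34 + 5.5P gives P* = 124, Q* = 648.
With the subsidy, sellers receive Ps = Pb + 25 for each unit, where Pb is the price buyers pay.
Supply in terms of Pb becomes Qs = -34 + 5.5(Pb + 25) = 103.5 + 5.5Pb. Setting this equal to demand: 1516 - 7Pb = 103.5 + 5.5Pb, so Pb = 113.
Sellers receive Ps = 113 + 25 = 138; Q' = 1516 − 7·113 = 725.
ΔCS = ½(648 + 725)(124 − 113) = 7551.5; ΔPS = ½(648 + 725)(138 − 124) = 9611.
Government spending = 25 × 725 = 18125.
Net change = 7551.5 + 9611 − 18125 = -962.5. The loss equals the DWL triangle ½·25·77.

Net change in total surplus = -$962.5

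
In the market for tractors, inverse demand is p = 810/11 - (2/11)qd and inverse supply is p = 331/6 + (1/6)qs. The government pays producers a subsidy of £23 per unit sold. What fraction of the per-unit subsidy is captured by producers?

Pre-subsidy: 810/11 - (2/11)q = 331/6 + (1/6)q gives q* = 53 and p* = 64.
With the subsidy, sellers receive ps = pb + 23 for each unit, where pb is the price buyers pay.
On the curves, pb = 810/11 - (2/11)q and ps = 331/6 + (1/6)q; the wedge ps − pb = 23 gives 331/6 + (1/6)q − (810/11 - (2/11)q) = 23, so q' = 119.
Then pb = 810/11 − (2/11)·119 = 52 and ps = 331/6 + (1/6)·119 = 75.
Buyers' price falls by p* − pb = 64 − 52 = 12; sellers' price rises by ps − p* = 75 − 64 = 11.
So producers capture 11/23 = 11/23 of each unit of subsidy.

Producer share = 11/23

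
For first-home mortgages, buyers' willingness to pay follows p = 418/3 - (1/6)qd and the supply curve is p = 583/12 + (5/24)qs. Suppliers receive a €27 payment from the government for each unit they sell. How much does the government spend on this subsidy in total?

Pre-subsidy: 418/3 - (1/6)q = 583/12 + (5/24)q gives q* = 242 and p* = 99.
With the subsidy, sellers receive ps = pb + 27 for each unit, where pb is the price buyers pay.
On the curves, pb = 418/3 - (1/6)q and ps = 583/12 + (5/24)q; the wedge ps − pb = 27 gives 583/12 + (5/24)q − (418/3 - (1/6)q) = 27, so q' = 314.
Then pb = 418/3 − (1/6)·314 = 87 and ps = 583/12 + (5/24)·314 = 114.
Government outlay = subsidy × quantity = 27 × 314 = 8478.

Government cost = €8478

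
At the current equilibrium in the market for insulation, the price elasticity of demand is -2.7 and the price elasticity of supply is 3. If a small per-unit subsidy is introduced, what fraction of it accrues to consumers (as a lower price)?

Consumer share = 10/19

For a small subsidy around the equilibrium, the benefit split depends on the relative slopes, which at a point are proportional to the elasticities.
Buyer share = εs/(εs + |εd|) = 3/(3 + 2.7) = 10/19; seller share = |εd|/(εs + |εd|) = 9/19.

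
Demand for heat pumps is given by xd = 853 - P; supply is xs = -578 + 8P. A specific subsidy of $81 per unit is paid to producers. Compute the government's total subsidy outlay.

Pre-subsidy: 853 - P = -578 + 8P gives P* = 159, x* = 694.
With the subsidy, sellers receive Ps = Pb + 81 for each unit, where Pb is the price buyers pay.
Supply in terms of Pb becomes xs = -578 + 8(Pb + 81) = 70 + 8Pb. Setting this equal to demand: 853 - Pb = 70 + 8Pb, so Pb = 87.
Sellers receive Ps = 87 + 81 = 168; x' = 853 − 1·87 = 766.
Government outlay = subsidy × quantity = 81 × 766 = 62046.

Government cost = $62046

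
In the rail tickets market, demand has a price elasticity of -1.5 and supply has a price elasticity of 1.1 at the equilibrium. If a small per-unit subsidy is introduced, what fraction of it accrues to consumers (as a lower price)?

For a small subsidy around the equilibrium, the benefit split depends on the relative slopes, which at a point are proportional to the elasticities.
Buyer share = εs/(εs + |εd|) = 1.1/(1.1 + 1.5) = 11/26; seller share = |εd|/(εs + |εd|) = 15/26.

Consumer share = 11/26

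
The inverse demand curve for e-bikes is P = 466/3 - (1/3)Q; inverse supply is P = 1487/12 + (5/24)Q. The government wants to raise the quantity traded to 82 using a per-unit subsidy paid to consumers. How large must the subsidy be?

At Q = 82, from the demand curve buyers pay Pb = 466/3 − (1/3)·82 = 128; from the supply curve sellers need Ps = 1487/12 + (5/24)·82 = 141.
The subsidy must fill the gap: s = Ps − Pb = 141 − 128 = 13.

Required subsidy s = 13 per unit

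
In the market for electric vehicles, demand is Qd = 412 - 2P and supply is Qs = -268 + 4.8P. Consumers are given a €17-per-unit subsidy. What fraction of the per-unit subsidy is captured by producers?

Pre-subsidy: 412 - 2P = -268 + 4.8P gives P* = 100, Q* = 212.
With the rebate, buyers effectively pay Pb = Ps − 17, where Ps is the price sellers receive.
Demand in terms of Ps becomes Qd = 412 − 2(Ps − 17) = 446 - 2Ps. Setting this equal to supply: 446 - 2Ps = -268 + 4.8Ps, so Ps = 105.
Buyers pay Pb = 105 − 17 = 88; Q' = -268 + 4.8·105 = 236.
Buyers' price falls by P* − Pb = 100 − 88 = 12; sellers' price rises by Ps − P* = 105 − 100 = 5.
So producers capture 5/17 = 5/17 of each unit of subsidy.

Producer share = 5/17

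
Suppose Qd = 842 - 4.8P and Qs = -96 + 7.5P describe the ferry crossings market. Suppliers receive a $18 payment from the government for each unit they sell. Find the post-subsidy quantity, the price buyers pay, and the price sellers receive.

Pre-subsidy: 842 - 4.8P = -96 + 7.5P gives P* = 9380/123, Q* = 19514/41.
With the subsidy, sellers receive Ps = Pb + 18 for each unit, where Pb is the price buyers pay.
Supply in terms of Pb becomes Qs = -96 + 7.5(Pb + 18) = 39 + 7.5Pb. Setting this equal to demand: 842 - 4.8Pb = 39 + 7.5Pb, so Pb = 8030/123.
Sellers receive Ps = 8030/123 + 18 = 10244/123; Q' = 842 − 4.8·(8030/123) = 21674/41.

Q' = 21674/41; buyers pay 8030/123; sellers receive 10244/123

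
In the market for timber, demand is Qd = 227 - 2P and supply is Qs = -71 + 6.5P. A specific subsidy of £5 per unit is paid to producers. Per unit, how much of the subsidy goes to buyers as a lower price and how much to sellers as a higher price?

Buyers gain 65/17 per unit; sellers gain 20/17 per unit

Pre-subsidy: 227 - 2P = -71 + 6.5P gives P* = 596/17, Q* = 2667/17.
With the subsidy, sellers receive Ps = Pb + 5 for each unit, where Pb is the price buyers pay.
Supply in terms of Pb becomes Qs = -71 + 6.5(Pb + 5) = -38.5 + 6.5Pb. Setting this equal to demand: 227 - 2Pb = -38.5 + 6.5Pb, so Pb = 531/17.
Sellers receive Ps = 531/17 + 5 = 616/17; Q' = 227 − 2·(531/17) = 2797/17.
Buyers' price falls by P* − Pb = 596/17 − 531/17 = 65/17; sellers' price rises by Ps − P* = 616/17 − 596/17 = 20/17.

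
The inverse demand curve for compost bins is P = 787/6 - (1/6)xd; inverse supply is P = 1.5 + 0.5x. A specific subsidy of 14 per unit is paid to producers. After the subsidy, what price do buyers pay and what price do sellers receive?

Buyers pay 95.25; sellers receive 109.25

Pre-subsidy: 787/6 - (1/6)x = 1.5 + 0.5x gives x* = 194.5 and P* = 98.75.
With the subsidy, sellers receive Ps = Pb + 14 for each unit, where Pb is the price buyers pay.
On the curves, Pb = 787/6 - (1/6)x and Ps = 1.5 + 0.5x; the wedge Ps − Pb = 14 gives 1.5 + 0.5x − (787/6 - (1/6)x) = 14, so x' = 215.5.
Then Pb = 787/6 − (1/6)·215.5 = 95.25 and Ps = 1.5 + 0.5·215.5 = 109.25.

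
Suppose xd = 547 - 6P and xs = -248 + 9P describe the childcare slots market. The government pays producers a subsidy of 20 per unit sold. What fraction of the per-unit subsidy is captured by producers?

Pre-subsidy: 547 - 6P = -248 + 9P gives P* = 53, x* = 229.
With the subsidy, sellers receive Ps = Pb + 20 for each unit, where Pb is the price buyers pay.
Supply in terms of Pb becomes xs = -248 + 9(Pb + 20) = -68 + 9Pb. Setting this equal to demand: 547 - 6Pb = -68 + 9Pb, so Pb = 41.
Sellers receive Ps = 41 + 20 = 61; x' = 547 − 6·41 = 301.
Buyers' price falls by P* − Pb = 53 − 41 = 12; sellers' price rises by Ps − P* = 61 − 53 = 8.
So producers capture 8/20 = 0.4 of each unit of subsidy.

Producer share = 0.4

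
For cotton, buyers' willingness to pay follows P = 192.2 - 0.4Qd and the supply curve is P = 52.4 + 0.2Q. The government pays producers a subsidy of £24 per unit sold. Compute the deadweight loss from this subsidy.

Deadweight loss = £480

Pre-subsidy: 192.2 - 0.4Q = 52.4 + 0.2Q gives Q* = 233 and P* = 99.
With the subsidy, sellers receive Ps = Pb + 24 for each unit, where Pb is the price buyers pay.
On the curves, Pb = 192.2 - 0.4Q and Ps = 52.4 + 0.2Q; the wedge Ps − Pb = 24 gives 52.4 + 0.2Q − (192.2 - 0.4Q) = 24, so Q' = 273.
Then Pb = 192.2 − 0.4·273 = 83 and Ps = 52.4 + 0.2·273 = 107.
The subsidy expands output by 273 − 233 = 40 past the efficient level; on those units the gap between marginal cost and willingness to pay runs from 0 up to 24.
DWL = ½ × 24 × 40 = 480.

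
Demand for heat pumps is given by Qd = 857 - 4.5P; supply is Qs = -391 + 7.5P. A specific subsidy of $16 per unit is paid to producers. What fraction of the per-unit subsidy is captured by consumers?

Pre-subsidy: 857 - 4.5P = -391 + 7.5P gives P* = 104, Q* = 389.
With the subsidy, sellers receive Ps = Pb + 16 for each unit, where Pb is the price buyers pay.
Supply in terms of Pb becomes Qs = -391 + 7.5(Pb + 16) = -271 + 7.5Pb. Setting this equal to demand: 857 - 4.5Pb = -271 + 7.5Pb, so Pb = 94.
Sellers receive Ps = 94 + 16 = 110; Q' = 857 − 4.5·94 = 434.
Buyers' price falls by P* − Pb = 104 − 94 = 10; sellers' price rises by Ps − P* = 110 − 104 = 6.
So consumers capture 10/16 = 0.625 of each unit of subsidy.

Consumer share = 0.625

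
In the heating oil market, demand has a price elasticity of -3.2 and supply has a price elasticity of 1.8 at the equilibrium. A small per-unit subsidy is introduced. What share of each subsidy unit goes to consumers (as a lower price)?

Consumer share = 0.36

For a small subsidy around the equilibrium, the benefit split depends on the relative slopes, which at a point are proportional to the elasticities.
Buyer share = εs/(εs + |εd|) = 1.8/(1.8 + 3.2) = 0.36; seller share = |εd|/(εs + |εd|) = 0.64.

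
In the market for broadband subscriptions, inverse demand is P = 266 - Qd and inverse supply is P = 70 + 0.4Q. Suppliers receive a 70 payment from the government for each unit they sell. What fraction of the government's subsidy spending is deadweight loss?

DWL / government spending = 5/38

Pre-subsidy: 266 - Q = 70 + 0.4Q gives Q* = 140 and P* = 126.
With the subsidy, sellers receive Ps = Pb + 70 for each unit, where Pb is the price buyers pay.
On the curves, Pb = 266 - Q and Ps = 70 + 0.4Q; the wedge Ps − Pb = 70 gives 70 + 0.4Q − (266 - Q) = 70, so Q' = 190.
Then Pb = 266 − 1·190 = 76 and Ps = 70 + 0.4·190 = 146.
ΔCS = ½(140 + 190)(126 − 76) = 8250; ΔPS = ½(140 + 190)(146 − 126) = 3300.
Government spending = 70 × 190 = 13300.
DWL = ½ × 70 × (190 − 140) = 1750; fraction = 1750 / 13300 = 5/38.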